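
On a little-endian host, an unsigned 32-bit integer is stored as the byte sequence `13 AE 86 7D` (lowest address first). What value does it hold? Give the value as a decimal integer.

In little-endian order the low byte comes first in memory.
Reassemble most-significant byte first: 7D 86 AE 13 → 0x7D86AE13.
0x7D86AE13 = 2105978387.

2105978387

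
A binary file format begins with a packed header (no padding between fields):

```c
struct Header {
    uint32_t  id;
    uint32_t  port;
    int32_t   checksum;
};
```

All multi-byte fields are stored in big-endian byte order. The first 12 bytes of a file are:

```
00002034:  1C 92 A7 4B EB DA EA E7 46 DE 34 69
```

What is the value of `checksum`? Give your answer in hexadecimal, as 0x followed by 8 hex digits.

0x46DE3469

`checksum` follows `id` (4 B), `port` (4 B), so it starts at offset 4 + 4 = 8 and occupies 4 bytes.
Bytes at offsets 8..11: 46 DE 34 69.
Big-endian: lowest address holds the most-significant byte.
The bytes are already most-significant first: 0x46DE3469.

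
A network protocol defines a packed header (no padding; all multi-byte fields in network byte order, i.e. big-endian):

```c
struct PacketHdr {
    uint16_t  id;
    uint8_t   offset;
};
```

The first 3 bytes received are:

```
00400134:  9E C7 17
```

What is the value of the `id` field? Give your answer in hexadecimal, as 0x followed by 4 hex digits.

`id` is the first field, at byte offset 0, occupying 2 bytes.
Bytes at offsets 0..1: 9E C7.
In big-endian order the high byte comes first in memory.
The bytes are already most-significant first: 0x9EC7.

0x9EC7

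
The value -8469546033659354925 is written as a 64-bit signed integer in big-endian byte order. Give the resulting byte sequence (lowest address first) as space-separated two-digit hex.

8A 76 20 C1 86 EA 60 D3

Two's complement of -8469546033659354925 in 64 bits: 8469546033659354925 = 0x7589DF3E79159F2D; invert → 0x8A7620C186EA60D2; add 1 → 0x8A7620C186EA60D3.
Split into bytes (most-significant first): 8A 76 20 C1 86 EA 60 D3.
Big-endian stores the most-significant byte at the lowest address.
So the memory order matches the most-significant-first order: 8A 76 20 C1 86 EA 60 D3.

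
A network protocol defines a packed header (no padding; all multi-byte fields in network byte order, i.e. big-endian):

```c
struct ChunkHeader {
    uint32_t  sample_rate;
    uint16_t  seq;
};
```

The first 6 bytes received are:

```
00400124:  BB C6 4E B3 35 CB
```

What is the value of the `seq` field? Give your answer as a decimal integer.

`seq` follows `sample_rate` (4 bytes), so it starts at byte offset 4 and occupies 2 bytes.
Bytes at offsets 4..5: 35 CB.
In big-endian order the high byte comes first in memory.
The bytes are already most-significant first: 0x35CB.
0x35CB = 13771.

13771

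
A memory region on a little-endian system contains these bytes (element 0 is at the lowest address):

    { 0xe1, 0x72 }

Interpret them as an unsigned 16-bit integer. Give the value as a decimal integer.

29409

Little-endian: lowest address holds the least-significant byte.
Reassemble most-significant byte first: 72 E1 → 0x72E1.
0x72E1 = 29409.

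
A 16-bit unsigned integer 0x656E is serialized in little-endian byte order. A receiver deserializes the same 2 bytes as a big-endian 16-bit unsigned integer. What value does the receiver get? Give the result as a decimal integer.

Stored little-endian, the bytes at ascending addresses are 6E 65.
Read back as big-endian, the last byte is least significant, giving 0x6E65.
0x6E65 = 28261.

28261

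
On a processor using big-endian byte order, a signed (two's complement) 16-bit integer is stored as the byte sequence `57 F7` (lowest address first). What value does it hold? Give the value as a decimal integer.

Big-endian: lowest address holds the most-significant byte.
The bytes are already most-significant first: 0x57F7.
0x57F7 = 22519.

22519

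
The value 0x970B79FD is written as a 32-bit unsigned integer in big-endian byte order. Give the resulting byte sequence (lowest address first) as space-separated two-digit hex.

97 0B 79 FD

Split into bytes (most-significant first): 97 0B 79 FD.
In big-endian order the high byte comes first in memory.
So the memory order matches the most-significant-first order: 97 0B 79 FD.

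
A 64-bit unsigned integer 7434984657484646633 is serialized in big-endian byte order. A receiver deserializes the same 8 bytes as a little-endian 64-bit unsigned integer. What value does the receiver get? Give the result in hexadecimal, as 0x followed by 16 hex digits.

7434984657484646633 in 64-bit hexadecimal is 0x672E5F275BDA08E9.
Stored big-endian, the bytes at ascending addresses are 67 2E 5F 27 5B DA 08 E9.
Read back as little-endian, the first byte is least significant, giving 0xE908DA5B275F2E67.

0xE908DA5B275F2E67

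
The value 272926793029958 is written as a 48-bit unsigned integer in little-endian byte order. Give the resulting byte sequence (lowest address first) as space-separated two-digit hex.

272926793029958 in hexadecimal, padded to 48 bits, is 0xF839B88C5946.
Split into bytes (most-significant first): F8 39 B8 8C 59 46.
In little-endian order the low byte comes first in memory.
So at ascending addresses the bytes are 46 59 8C B8 39 F8.

46 59 8C B8 39 F8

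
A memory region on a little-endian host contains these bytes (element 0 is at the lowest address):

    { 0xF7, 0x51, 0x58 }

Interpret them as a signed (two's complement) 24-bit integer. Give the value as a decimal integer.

5788151

In little-endian order the low byte comes first in memory.
Reassemble most-significant byte first: 58 51 F7 → 0x5851F7.
0x5851F7 = 5788151.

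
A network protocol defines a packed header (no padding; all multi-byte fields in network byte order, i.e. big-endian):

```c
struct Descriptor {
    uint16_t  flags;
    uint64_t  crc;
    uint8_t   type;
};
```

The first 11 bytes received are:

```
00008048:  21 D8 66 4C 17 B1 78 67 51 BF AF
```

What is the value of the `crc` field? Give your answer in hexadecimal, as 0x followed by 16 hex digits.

0x664C17B1786751BF

`crc` follows `flags` (2 bytes), so it starts at byte offset 2 and occupies 8 bytes.
Bytes at offsets 2..9: 66 4C 17 B1 78 67 51 BF.
Big-endian: lowest address holds the most-significant byte.
The bytes are already most-significant first: 0x664C17B1786751BF.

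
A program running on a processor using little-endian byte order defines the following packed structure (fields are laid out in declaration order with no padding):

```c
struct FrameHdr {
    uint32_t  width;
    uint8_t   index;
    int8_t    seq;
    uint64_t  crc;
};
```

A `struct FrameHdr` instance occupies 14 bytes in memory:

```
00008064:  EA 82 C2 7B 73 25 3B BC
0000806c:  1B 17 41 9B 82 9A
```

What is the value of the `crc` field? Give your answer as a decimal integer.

11133631932676160571

`crc` follows `width` (4 B), `index` (1 B), `seq` (1 B), so it starts at offset 4 + 1 + 1 = 6 and occupies 8 bytes.
Bytes at offsets 6..13: 3B BC 1B 17 41 9B 82 9A.
Little-endian: lowest address holds the least-significant byte.
Reassemble most-significant byte first: 9A 82 9B 41 17 1B BC 3B → 0x9A829B41171BBC3B.
0x9A829B41171BBC3B = 11133631932676160571.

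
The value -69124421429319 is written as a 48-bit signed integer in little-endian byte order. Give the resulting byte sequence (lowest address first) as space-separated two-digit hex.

B9 57 6A B7 21 C1

Two's complement of -69124421429319 in 48 bits: 69124421429319 = 0x3EDE4895A847; invert → 0xC121B76A57B8; add 1 → 0xC121B76A57B9.
Split into bytes (most-significant first): C1 21 B7 6A 57 B9.
Little-endian: lowest address holds the least-significant byte.
So at ascending addresses the bytes are B9 57 6A B7 21 C1.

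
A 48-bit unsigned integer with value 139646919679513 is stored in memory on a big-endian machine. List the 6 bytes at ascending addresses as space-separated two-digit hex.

139646919679513 in hexadecimal, padded to 48 bits, is 0x7F02150A9E19.
Split into bytes (most-significant first): 7F 02 15 0A 9E 19.
Big-endian stores the most-significant byte at the lowest address.
So the memory order matches the most-significant-first order: 7F 02 15 0A 9E 19.

7F 02 15 0A 9E 19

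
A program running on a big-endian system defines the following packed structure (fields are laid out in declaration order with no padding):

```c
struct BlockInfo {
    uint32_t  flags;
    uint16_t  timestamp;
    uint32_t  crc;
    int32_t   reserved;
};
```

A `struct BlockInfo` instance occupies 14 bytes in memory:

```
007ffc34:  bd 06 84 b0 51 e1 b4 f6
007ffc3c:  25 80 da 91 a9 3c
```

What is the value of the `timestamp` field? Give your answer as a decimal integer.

`timestamp` follows `flags` (4 bytes), so it starts at byte offset 4 and occupies 2 bytes.
Bytes at offsets 4..5: 51 E1.
In big-endian order the high byte comes first in memory.
The bytes are already most-significant first: 0x51E1.
0x51E1 = 20961.

20961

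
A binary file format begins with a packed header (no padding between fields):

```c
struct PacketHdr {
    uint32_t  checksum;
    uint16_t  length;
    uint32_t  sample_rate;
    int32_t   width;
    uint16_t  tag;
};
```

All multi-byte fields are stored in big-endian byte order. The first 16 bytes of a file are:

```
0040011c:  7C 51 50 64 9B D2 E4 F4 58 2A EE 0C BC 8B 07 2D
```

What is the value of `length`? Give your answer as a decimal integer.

`length` follows `checksum` (4 bytes), so it starts at byte offset 4 and occupies 2 bytes.
Bytes at offsets 4..5: 9B D2.
Big-endian stores the most-significant byte at the lowest address.
The bytes are already most-significant first: 0x9BD2.
0x9BD2 = 39890.

39890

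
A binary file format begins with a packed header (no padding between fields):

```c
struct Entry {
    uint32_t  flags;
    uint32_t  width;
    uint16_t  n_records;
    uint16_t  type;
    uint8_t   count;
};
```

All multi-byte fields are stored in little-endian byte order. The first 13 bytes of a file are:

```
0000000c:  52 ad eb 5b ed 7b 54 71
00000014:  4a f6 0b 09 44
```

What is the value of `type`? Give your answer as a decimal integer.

2315

`type` follows `flags` (4 B), `width` (4 B), `n_records` (2 B), so it starts at offset 4 + 4 + 2 = 10 and occupies 2 bytes.
Bytes at offsets 10..11: 0B 09.
Little-endian: lowest address holds the least-significant byte.
Reassemble most-significant byte first: 09 0B → 0x090B.
0x090B = 2315.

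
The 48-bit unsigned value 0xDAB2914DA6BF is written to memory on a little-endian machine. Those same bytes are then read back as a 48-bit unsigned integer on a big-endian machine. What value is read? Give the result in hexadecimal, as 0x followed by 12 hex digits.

Stored little-endian, the bytes at ascending addresses are BF A6 4D 91 B2 DA.
Read back as big-endian, the last byte is least significant, giving 0xBFA64D91B2DA.

0xBFA64D91B2DA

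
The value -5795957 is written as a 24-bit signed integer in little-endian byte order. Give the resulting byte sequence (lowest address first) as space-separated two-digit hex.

8B 8F A7

Two's complement of -5795957 in 24 bits: 5795957 = 0x587075; invert → 0xA78F8A; add 1 → 0xA78F8B.
Split into bytes (most-significant first): A7 8F 8B.
Little-endian: lowest address holds the least-significant byte.
So at ascending addresses the bytes are 8B 8F A7.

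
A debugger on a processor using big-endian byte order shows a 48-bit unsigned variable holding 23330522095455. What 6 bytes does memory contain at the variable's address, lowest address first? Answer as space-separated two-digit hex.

15 38 0F 7B 5F 5F

23330522095455 in hexadecimal, padded to 48 bits, is 0x15380F7B5F5F.
Split into bytes (most-significant first): 15 38 0F 7B 5F 5F.
Big-endian: lowest address holds the most-significant byte.
So the memory order matches the most-significant-first order: 15 38 0F 7B 5F 5F.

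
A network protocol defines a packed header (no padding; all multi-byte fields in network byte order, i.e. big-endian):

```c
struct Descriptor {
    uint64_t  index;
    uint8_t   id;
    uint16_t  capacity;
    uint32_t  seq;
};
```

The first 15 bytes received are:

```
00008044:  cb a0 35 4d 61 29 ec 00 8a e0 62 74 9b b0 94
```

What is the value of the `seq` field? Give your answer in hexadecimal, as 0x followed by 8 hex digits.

0x749BB094

`seq` follows `index` (8 B), `id` (1 B), `capacity` (2 B), so it starts at offset 8 + 1 + 2 = 11 and occupies 4 bytes.
Bytes at offsets 11..14: 74 9B B0 94.
Big-endian stores the most-significant byte at the lowest address.
The bytes are already most-significant first: 0x749BB094.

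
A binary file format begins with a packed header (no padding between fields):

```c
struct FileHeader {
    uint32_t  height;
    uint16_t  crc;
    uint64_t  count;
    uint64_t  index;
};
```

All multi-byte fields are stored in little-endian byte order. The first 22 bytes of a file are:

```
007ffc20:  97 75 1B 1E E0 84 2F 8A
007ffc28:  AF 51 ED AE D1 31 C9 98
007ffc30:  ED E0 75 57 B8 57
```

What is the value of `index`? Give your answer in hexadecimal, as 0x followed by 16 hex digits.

`index` follows `height` (4 B), `crc` (2 B), `count` (8 B), so it starts at offset 4 + 2 + 8 = 14 and occupies 8 bytes.
Bytes at offsets 14..21: C9 98 ED E0 75 57 B8 57.
Little-endian: lowest address holds the least-significant byte.
Reassemble most-significant byte first: 57 B8 57 75 E0 ED 98 C9 → 0x57B85775E0ED98C9.

0x57B85775E0ED98C9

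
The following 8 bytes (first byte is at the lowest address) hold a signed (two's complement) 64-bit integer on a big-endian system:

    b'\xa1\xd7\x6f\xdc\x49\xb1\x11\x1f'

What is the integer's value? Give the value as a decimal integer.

In big-endian order the high byte comes first in memory.
The bytes are already most-significant first: 0xA1D76FDC49B1111F.
Top bit is set, so as a signed 64-bit value this is 0xA1D76FDC49B1111F − 2^64 = -6784831321690533601.

-6784831321690533601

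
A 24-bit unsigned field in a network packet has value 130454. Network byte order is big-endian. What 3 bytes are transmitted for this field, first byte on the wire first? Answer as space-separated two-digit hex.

01 FD 96

130454 in hexadecimal, padded to 24 bits, is 0x01FD96.
Split into bytes (most-significant first): 01 FD 96.
In big-endian order the high byte comes first in memory.
So the memory order matches the most-significant-first order: 01 FD 96.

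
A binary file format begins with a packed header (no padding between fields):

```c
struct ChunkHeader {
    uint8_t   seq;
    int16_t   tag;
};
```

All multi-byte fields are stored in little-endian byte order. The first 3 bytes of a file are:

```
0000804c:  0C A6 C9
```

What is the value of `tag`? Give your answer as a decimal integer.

-13914

`tag` follows `seq` (1 byte), so it starts at byte offset 1 and occupies 2 bytes.
Bytes at offsets 1..2: A6 C9.
Little-endian stores the least-significant byte at the lowest address.
Reassemble most-significant byte first: C9 A6 → 0xC9A6.
Top bit is set, so as a signed 16-bit value this is 0xC9A6 − 2^16 = -13914.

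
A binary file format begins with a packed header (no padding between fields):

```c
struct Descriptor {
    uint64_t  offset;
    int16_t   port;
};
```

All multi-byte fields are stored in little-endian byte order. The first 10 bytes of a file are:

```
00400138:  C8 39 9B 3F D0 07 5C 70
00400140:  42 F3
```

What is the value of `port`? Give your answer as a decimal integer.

-3262

`port` follows `offset` (8 bytes), so it starts at byte offset 8 and occupies 2 bytes.
Bytes at offsets 8..9: 42 F3.
In little-endian order the low byte comes first in memory.
Reassemble most-significant byte first: F3 42 → 0xF342.
Top bit is set, so as a signed 16-bit value this is 0xF342 − 2^16 = -3262.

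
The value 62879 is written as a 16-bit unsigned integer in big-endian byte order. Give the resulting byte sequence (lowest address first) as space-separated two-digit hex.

62879 in hexadecimal, padded to 16 bits, is 0xF59F.
Split into bytes (most-significant first): F5 9F.
In big-endian order the high byte comes first in memory.
So the memory order matches the most-significant-first order: F5 9F.

F5 9F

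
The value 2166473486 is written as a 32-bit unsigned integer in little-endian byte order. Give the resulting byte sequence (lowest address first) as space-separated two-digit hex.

2166473486 in hexadecimal, padded to 32 bits, is 0x8121C30E.
Split into bytes (most-significant first): 81 21 C3 0E.
Little-endian stores the least-significant byte at the lowest address.
So at ascending addresses the bytes are 0E C3 21 81.

0E C3 21 81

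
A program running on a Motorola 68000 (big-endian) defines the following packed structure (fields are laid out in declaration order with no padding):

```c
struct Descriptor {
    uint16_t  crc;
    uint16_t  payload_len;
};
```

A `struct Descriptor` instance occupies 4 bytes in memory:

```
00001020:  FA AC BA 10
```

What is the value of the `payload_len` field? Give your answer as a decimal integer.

`payload_len` follows `crc` (2 bytes), so it starts at byte offset 2 and occupies 2 bytes.
Bytes at offsets 2..3: BA 10.
In big-endian order the high byte comes first in memory.
The bytes are already most-significant first: 0xBA10.
0xBA10 = 47632.

47632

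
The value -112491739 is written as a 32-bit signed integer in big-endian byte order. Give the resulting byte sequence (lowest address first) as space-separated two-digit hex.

Two's complement of -112491739 in 32 bits: 112491739 = 0x06B47CDB; invert → 0xF94B8324; add 1 → 0xF94B8325.
Split into bytes (most-significant first): F9 4B 83 25.
In big-endian order the high byte comes first in memory.
So the memory order matches the most-significant-first order: F9 4B 83 25.

F9 4B 83 25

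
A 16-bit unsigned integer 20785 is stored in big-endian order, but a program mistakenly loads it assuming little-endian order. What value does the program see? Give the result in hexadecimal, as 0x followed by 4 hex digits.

0x3151

20785 in 16-bit hexadecimal is 0x5131.
Stored big-endian, the bytes at ascending addresses are 51 31.
Read back as little-endian, the first byte is least significant, giving 0x3151.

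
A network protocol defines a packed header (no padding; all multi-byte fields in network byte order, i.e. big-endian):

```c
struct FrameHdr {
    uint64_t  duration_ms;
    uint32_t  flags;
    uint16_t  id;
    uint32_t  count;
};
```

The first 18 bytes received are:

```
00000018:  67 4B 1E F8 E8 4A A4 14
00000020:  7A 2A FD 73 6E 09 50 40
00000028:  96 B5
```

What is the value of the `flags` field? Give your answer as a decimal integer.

2049637747

`flags` follows `duration_ms` (8 bytes), so it starts at byte offset 8 and occupies 4 bytes.
Bytes at offsets 8..11: 7A 2A FD 73.
In big-endian order the high byte comes first in memory.
The bytes are already most-significant first: 0x7A2AFD73.
0x7A2AFD73 = 2049637747.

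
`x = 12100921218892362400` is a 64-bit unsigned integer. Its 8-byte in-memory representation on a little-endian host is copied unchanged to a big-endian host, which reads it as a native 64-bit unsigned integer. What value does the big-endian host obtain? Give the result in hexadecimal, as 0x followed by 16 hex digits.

12100921218892362400 in 64-bit hexadecimal is 0xA7EF1BBC3310F2A0.
Stored little-endian, the bytes at ascending addresses are A0 F2 10 33 BC 1B EF A7.
Read back as big-endian, the last byte is least significant, giving 0xA0F21033BC1BEFA7.

0xA0F21033BC1BEFA7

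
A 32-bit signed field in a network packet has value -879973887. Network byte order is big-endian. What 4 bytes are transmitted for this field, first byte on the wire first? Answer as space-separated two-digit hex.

CB 8C AA 01

Two's complement of -879973887 in 32 bits: 879973887 = 0x347355FF; invert → 0xCB8CAA00; add 1 → 0xCB8CAA01.
Split into bytes (most-significant first): CB 8C AA 01.
Big-endian stores the most-significant byte at the lowest address.
So the memory order matches the most-significant-first order: CB 8C AA 01.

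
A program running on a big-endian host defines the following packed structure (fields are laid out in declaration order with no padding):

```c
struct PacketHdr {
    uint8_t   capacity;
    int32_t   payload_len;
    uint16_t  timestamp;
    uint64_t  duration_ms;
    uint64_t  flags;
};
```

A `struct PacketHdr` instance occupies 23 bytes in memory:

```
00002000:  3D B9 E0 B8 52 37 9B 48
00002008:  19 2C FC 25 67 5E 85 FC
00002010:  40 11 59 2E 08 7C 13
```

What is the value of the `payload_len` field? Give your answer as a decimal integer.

`payload_len` follows `capacity` (1 byte), so it starts at byte offset 1 and occupies 4 bytes.
Bytes at offsets 1..4: B9 E0 B8 52.
In big-endian order the high byte comes first in memory.
The bytes are already most-significant first: 0xB9E0B852.
Top bit is set, so as a signed 32-bit value this is 0xB9E0B852 − 2^32 = -1176455086.

-1176455086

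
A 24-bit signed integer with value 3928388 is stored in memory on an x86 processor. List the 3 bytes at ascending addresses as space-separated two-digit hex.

44 F1 3B

3928388 in hexadecimal, padded to 24 bits, is 0x3BF144.
Split into bytes (most-significant first): 3B F1 44.
Little-endian: lowest address holds the least-significant byte.
So at ascending addresses the bytes are 44 F1 3B.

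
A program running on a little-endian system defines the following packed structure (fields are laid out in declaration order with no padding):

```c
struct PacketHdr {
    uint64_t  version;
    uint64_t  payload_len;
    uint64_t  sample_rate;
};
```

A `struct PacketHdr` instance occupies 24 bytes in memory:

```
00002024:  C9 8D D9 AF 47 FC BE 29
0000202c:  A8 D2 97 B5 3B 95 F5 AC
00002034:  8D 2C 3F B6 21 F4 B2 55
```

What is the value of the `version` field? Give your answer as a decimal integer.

`version` is the first field, at byte offset 0, occupying 8 bytes.
Bytes at offsets 0..7: C9 8D D9 AF 47 FC BE 29.
In little-endian order the low byte comes first in memory.
Reassemble most-significant byte first: 29 BE FC 47 AF D9 8D C9 → 0x29BEFC47AFD98DC9.
0x29BEFC47AFD98DC9 = 3008118985953217993.

3008118985953217993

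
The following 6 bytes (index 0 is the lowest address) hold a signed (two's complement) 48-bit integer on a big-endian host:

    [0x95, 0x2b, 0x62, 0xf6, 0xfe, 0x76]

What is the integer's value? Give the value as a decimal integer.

In big-endian order the high byte comes first in memory.
The bytes are already most-significant first: 0x952B62F6FE76.
Top bit is set, so as a signed 48-bit value this is 0x952B62F6FE76 − 2^48 = -117461400224138.

-117461400224138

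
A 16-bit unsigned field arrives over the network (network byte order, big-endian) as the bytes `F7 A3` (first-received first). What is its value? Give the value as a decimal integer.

Big-endian: lowest address holds the most-significant byte.
The bytes are already most-significant first: 0xF7A3.
0xF7A3 = 63395.

63395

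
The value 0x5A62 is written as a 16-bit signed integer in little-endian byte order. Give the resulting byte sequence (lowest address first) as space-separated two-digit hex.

62 5A

Split into bytes (most-significant first): 5A 62.
In little-endian order the low byte comes first in memory.
So at ascending addresses the bytes are 62 5A.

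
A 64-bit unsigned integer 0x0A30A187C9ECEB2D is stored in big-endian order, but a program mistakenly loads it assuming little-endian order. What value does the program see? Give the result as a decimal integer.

Stored big-endian, the bytes at ascending addresses are 0A 30 A1 87 C9 EC EB 2D.
Read back as little-endian, the first byte is least significant, giving 0x2DEBECC987A1300A.
0x2DEBECC987A1300A = 3308998701541830666.

3308998701541830666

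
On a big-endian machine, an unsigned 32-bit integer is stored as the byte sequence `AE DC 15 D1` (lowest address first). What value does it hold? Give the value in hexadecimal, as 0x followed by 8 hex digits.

0xAEDC15D1

Big-endian stores the most-significant byte at the lowest address.
The bytes are already most-significant first: 0xAEDC15D1.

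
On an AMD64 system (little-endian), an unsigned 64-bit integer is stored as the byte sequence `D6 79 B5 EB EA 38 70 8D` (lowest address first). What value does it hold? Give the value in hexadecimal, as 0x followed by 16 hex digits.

0x8D7038EAEBB579D6

In little-endian order the low byte comes first in memory.
Reassemble most-significant byte first: 8D 70 38 EA EB B5 79 D6 → 0x8D7038EAEBB579D6.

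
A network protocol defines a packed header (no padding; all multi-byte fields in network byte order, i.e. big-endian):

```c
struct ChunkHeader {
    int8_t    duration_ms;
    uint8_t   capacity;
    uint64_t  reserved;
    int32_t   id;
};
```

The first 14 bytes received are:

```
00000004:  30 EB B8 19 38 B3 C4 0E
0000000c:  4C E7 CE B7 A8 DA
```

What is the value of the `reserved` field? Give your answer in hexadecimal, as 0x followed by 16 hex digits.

0xB81938B3C40E4CE7

`reserved` follows `duration_ms` (1 B), `capacity` (1 B), so it starts at offset 1 + 1 = 2 and occupies 8 bytes.
Bytes at offsets 2..9: B8 19 38 B3 C4 0E 4C E7.
Big-endian: lowest address holds the most-significant byte.
The bytes are already most-significant first: 0xB81938B3C40E4CE7.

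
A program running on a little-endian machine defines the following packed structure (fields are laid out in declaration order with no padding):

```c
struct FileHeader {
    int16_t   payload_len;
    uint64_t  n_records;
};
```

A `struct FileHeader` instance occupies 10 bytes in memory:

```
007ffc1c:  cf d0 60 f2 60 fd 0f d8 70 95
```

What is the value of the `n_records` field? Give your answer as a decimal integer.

10768344272229954144

`n_records` follows `payload_len` (2 bytes), so it starts at byte offset 2 and occupies 8 bytes.
Bytes at offsets 2..9: 60 F2 60 FD 0F D8 70 95.
In little-endian order the low byte comes first in memory.
Reassemble most-significant byte first: 95 70 D8 0F FD 60 F2 60 → 0x9570D80FFD60F260.
0x9570D80FFD60F260 = 10768344272229954144.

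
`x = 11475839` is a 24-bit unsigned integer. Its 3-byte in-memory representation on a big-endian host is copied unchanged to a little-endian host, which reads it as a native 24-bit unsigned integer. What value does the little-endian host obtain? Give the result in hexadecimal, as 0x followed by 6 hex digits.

0x7F1BAF

11475839 in 24-bit hexadecimal is 0xAF1B7F.
Stored big-endian, the bytes at ascending addresses are AF 1B 7F.
Read back as little-endian, the first byte is least significant, giving 0x7F1BAF.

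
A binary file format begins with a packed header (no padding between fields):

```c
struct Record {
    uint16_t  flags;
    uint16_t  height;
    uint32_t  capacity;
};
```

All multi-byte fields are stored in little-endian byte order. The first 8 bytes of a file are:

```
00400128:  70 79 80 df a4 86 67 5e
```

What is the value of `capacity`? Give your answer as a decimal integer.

`capacity` follows `flags` (2 B), `height` (2 B), so it starts at offset 2 + 2 = 4 and occupies 4 bytes.
Bytes at offsets 4..7: A4 86 67 5E.
Little-endian: lowest address holds the least-significant byte.
Reassemble most-significant byte first: 5E 67 86 A4 → 0x5E6786A4.
0x5E6786A4 = 1583842980.

1583842980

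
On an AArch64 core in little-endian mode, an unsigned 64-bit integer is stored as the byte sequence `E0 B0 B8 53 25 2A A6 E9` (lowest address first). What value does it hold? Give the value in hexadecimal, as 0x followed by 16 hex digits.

Little-endian: lowest address holds the least-significant byte.
Reassemble most-significant byte first: E9 A6 2A 25 53 B8 B0 E0 → 0xE9A62A2553B8B0E0.

0xE9A62A2553B8B0E0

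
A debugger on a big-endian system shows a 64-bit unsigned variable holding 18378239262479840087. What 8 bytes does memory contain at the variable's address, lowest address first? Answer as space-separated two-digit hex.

FF 0C 9F 3C B5 3F 73 57

18378239262479840087 in hexadecimal, padded to 64 bits, is 0xFF0C9F3CB53F7357.
Split into bytes (most-significant first): FF 0C 9F 3C B5 3F 73 57.
In big-endian order the high byte comes first in memory.
So the memory order matches the most-significant-first order: FF 0C 9F 3C B5 3F 73 57.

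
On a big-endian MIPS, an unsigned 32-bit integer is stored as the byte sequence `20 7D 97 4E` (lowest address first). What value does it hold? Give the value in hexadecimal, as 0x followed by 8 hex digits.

0x207D974E

In big-endian order the high byte comes first in memory.
The bytes are already most-significant first: 0x207D974E.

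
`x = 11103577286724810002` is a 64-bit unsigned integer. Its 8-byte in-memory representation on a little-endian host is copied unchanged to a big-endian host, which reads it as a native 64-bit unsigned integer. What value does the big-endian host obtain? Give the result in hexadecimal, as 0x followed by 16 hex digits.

11103577286724810002 in 64-bit hexadecimal is 0x9A17D4B68753F512.
Stored little-endian, the bytes at ascending addresses are 12 F5 53 87 B6 D4 17 9A.
Read back as big-endian, the last byte is least significant, giving 0x12F55387B6D4179A.

0x12F55387B6D4179A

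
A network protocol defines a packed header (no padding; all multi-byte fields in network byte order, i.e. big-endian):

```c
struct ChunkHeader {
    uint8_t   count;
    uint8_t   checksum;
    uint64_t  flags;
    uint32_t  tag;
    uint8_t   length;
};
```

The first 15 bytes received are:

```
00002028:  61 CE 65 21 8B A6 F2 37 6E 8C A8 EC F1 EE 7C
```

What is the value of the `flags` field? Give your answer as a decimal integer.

7287259221206724236

`flags` follows `count` (1 B), `checksum` (1 B), so it starts at offset 1 + 1 = 2 and occupies 8 bytes.
Bytes at offsets 2..9: 65 21 8B A6 F2 37 6E 8C.
Big-endian: lowest address holds the most-significant byte.
The bytes are already most-significant first: 0x65218BA6F2376E8C.
0x65218BA6F2376E8C = 7287259221206724236.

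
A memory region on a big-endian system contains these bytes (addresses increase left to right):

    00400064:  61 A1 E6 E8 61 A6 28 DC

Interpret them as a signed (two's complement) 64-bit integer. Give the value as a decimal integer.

Big-endian stores the most-significant byte at the lowest address.
The bytes are already most-significant first: 0x61A1E6E861A628DC.
0x61A1E6E861A628DC = 7035157978674505948.

7035157978674505948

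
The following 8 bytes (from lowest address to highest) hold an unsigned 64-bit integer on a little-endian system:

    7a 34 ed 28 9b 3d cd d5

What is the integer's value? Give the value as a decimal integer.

Little-endian: lowest address holds the least-significant byte.
Reassemble most-significant byte first: D5 CD 3D 9B 28 ED 34 7A → 0xD5CD3D9B28ED347A.
0xD5CD3D9B28ED347A = 15406037636920194170.

15406037636920194170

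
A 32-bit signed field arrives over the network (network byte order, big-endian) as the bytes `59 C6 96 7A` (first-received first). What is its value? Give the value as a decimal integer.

1506186874

Big-endian stores the most-significant byte at the lowest address.
The bytes are already most-significant first: 0x59C6967A.
0x59C6967A = 1506186874.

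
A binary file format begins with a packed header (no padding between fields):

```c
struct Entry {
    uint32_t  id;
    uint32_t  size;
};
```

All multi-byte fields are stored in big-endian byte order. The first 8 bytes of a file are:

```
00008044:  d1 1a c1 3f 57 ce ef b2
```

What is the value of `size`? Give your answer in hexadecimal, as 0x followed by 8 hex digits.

`size` follows `id` (4 bytes), so it starts at byte offset 4 and occupies 4 bytes.
Bytes at offsets 4..7: 57 CE EF B2.
Big-endian: lowest address holds the most-significant byte.
The bytes are already most-significant first: 0x57CEEFB2.

0x57CEEFB2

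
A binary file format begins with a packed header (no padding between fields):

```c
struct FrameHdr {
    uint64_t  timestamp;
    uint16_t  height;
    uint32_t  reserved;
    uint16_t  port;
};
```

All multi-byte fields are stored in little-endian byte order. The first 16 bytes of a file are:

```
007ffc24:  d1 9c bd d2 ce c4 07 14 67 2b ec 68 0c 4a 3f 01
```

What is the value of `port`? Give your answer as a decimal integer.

319

`port` follows `timestamp` (8 B), `height` (2 B), `reserved` (4 B), so it starts at offset 8 + 2 + 4 = 14 and occupies 2 bytes.
Bytes at offsets 14..15: 3F 01.
Little-endian: lowest address holds the least-significant byte.
Reassemble most-significant byte first: 01 3F → 0x013F.
0x013F = 319.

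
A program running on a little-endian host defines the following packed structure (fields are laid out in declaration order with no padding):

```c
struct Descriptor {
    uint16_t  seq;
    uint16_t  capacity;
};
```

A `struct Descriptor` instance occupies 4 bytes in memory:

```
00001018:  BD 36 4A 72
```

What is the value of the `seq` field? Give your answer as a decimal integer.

`seq` is the first field, at byte offset 0, occupying 2 bytes.
Bytes at offsets 0..1: BD 36.
Little-endian stores the least-significant byte at the lowest address.
Reassemble most-significant byte first: 36 BD → 0x36BD.
0x36BD = 14013.

14013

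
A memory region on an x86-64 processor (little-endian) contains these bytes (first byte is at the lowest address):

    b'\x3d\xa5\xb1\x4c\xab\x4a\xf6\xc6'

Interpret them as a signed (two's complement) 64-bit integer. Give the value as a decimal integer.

-4110015510342425283

Little-endian: lowest address holds the least-significant byte.
Reassemble most-significant byte first: C6 F6 4A AB 4C B1 A5 3D → 0xC6F64AAB4CB1A53D.
Top bit is set, so as a signed 64-bit value this is 0xC6F64AAB4CB1A53D − 2^64 = -4110015510342425283.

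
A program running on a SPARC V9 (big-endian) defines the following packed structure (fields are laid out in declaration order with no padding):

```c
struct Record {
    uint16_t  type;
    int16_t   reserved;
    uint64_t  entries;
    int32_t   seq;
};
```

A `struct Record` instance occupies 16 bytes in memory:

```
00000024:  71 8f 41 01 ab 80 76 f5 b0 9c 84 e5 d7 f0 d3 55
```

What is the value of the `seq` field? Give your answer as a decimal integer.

`seq` follows `type` (2 B), `reserved` (2 B), `entries` (8 B), so it starts at offset 2 + 2 + 8 = 12 and occupies 4 bytes.
Bytes at offsets 12..15: D7 F0 D3 55.
Big-endian: lowest address holds the most-significant byte.
The bytes are already most-significant first: 0xD7F0D355.
Top bit is set, so as a signed 32-bit value this is 0xD7F0D355 − 2^32 = -672083115.

-672083115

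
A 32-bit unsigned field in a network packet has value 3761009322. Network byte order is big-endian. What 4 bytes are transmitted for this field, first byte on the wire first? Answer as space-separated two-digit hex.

3761009322 in hexadecimal, padded to 32 bits, is 0xE02C72AA.
Split into bytes (most-significant first): E0 2C 72 AA.
Big-endian: lowest address holds the most-significant byte.
So the memory order matches the most-significant-first order: E0 2C 72 AA.

E0 2C 72 AA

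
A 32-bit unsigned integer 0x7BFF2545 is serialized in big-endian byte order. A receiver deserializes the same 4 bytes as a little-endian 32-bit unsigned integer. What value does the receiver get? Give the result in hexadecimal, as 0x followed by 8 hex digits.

0x4525FF7B

Stored big-endian, the bytes at ascending addresses are 7B FF 25 45.
Read back as little-endian, the first byte is least significant, giving 0x4525FF7B.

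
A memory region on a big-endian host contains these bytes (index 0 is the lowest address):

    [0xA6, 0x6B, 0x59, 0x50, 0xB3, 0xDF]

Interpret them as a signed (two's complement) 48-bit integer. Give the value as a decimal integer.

-98494986538017

Big-endian stores the most-significant byte at the lowest address.
The bytes are already most-significant first: 0xA66B5950B3DF.
Top bit is set, so as a signed 48-bit value this is 0xA66B5950B3DF − 2^48 = -98494986538017.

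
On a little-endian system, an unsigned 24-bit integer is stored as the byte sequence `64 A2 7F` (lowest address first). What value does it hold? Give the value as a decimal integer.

Little-endian: lowest address holds the least-significant byte.
Reassemble most-significant byte first: 7F A2 64 → 0x7FA264.
0x7FA264 = 8364644.

8364644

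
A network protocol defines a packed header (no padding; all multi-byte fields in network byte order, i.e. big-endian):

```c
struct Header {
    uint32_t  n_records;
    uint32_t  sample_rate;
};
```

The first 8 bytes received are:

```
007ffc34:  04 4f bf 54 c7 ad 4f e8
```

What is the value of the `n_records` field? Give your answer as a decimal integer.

72335188

`n_records` is the first field, at byte offset 0, occupying 4 bytes.
Bytes at offsets 0..3: 04 4F BF 54.
In big-endian order the high byte comes first in memory.
The bytes are already most-significant first: 0x044FBF54.
0x044FBF54 = 72335188.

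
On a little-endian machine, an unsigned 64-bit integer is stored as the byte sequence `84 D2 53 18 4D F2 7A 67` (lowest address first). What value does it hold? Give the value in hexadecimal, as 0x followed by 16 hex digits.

Little-endian stores the least-significant byte at the lowest address.
Reassemble most-significant byte first: 67 7A F2 4D 18 53 D2 84 → 0x677AF24D1853D284.

0x677AF24D1853D284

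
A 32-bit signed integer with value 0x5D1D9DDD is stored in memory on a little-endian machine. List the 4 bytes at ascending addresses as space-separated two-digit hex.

Split into bytes (most-significant first): 5D 1D 9D DD.
Little-endian stores the least-significant byte at the lowest address.
So at ascending addresses the bytes are DD 9D 1D 5D.

DD 9D 1D 5D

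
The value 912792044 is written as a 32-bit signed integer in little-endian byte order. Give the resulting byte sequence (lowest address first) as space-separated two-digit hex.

EC 19 68 36

912792044 in hexadecimal, padded to 32 bits, is 0x366819EC.
Split into bytes (most-significant first): 36 68 19 EC.
In little-endian order the low byte comes first in memory.
So at ascending addresses the bytes are EC 19 68 36.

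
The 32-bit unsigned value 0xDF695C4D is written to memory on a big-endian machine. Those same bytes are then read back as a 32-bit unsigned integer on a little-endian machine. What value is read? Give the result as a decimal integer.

Stored big-endian, the bytes at ascending addresses are DF 69 5C 4D.
Read back as little-endian, the first byte is least significant, giving 0x4D5C69DF.
0x4D5C69DF = 1297902047.

1297902047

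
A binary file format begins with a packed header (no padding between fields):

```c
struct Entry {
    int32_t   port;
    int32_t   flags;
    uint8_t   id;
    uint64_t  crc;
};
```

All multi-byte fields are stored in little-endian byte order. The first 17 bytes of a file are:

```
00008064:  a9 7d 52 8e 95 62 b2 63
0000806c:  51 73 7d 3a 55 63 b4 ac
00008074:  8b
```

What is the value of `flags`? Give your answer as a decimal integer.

1672635029

`flags` follows `port` (4 bytes), so it starts at byte offset 4 and occupies 4 bytes.
Bytes at offsets 4..7: 95 62 B2 63.
Little-endian: lowest address holds the least-significant byte.
Reassemble most-significant byte first: 63 B2 62 95 → 0x63B26295.
0x63B26295 = 1672635029.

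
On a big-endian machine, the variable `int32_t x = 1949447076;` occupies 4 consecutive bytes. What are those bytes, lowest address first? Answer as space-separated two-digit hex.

1949447076 in hexadecimal, padded to 32 bits, is 0x743233A4.
Split into bytes (most-significant first): 74 32 33 A4.
In big-endian order the high byte comes first in memory.
So the memory order matches the most-significant-first order: 74 32 33 A4.

74 32 33 A4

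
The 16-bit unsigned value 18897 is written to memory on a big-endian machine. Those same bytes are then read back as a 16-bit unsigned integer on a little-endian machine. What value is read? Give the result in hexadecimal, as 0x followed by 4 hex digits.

18897 in 16-bit hexadecimal is 0x49D1.
Stored big-endian, the bytes at ascending addresses are 49 D1.
Read back as little-endian, the first byte is least significant, giving 0xD149.

0xD149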